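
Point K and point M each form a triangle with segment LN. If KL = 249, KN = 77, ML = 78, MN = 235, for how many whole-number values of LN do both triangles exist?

From triangle KLN: 172 < LN < 326.
From triangle MLN: 157 < LN < 313.
Intersection: 172 < LN < 313, so integers 173 through 312: 140 values.

140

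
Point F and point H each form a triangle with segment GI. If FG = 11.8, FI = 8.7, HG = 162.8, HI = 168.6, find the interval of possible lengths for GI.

From triangle FGI: |11.8 − 8.7| < GI < 11.8 + 8.7, i.e. 3.1 < GI < 20.5.
From triangle HGI: 5.8 < GI < 331.4.
Both must hold, so GI lies in the intersection.

5.8 < GI < 20.5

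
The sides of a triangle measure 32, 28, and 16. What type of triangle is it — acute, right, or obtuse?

acute

Compare the square of the longest side to the sum of squares of the other two: 16² + 28² = 1040 > 1024 = 32².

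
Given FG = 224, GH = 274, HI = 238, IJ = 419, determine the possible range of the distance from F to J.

The maximum is all hops collinear in one direction: 224 + 274 + 238 + 419 = 1155.
The longest hop is 419; the others sum to 736. Since 419 ≤ 736, the path can fold back on itself completely, so the minimum distance is 0.

0 ≤ FJ ≤ 1155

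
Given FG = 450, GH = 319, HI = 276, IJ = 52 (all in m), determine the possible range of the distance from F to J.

The maximum is all hops collinear in one direction: 450 + 319 + 276 + 52 = 1097.
The longest hop is 450; the others sum to 647. Since 450 ≤ 647, the path can fold back on itself completely, so the minimum distance is 0.

0 ≤ FJ ≤ 1097 m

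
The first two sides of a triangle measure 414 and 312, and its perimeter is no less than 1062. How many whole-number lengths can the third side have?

Triangle inequality: 102 < x < 726. Perimeter ≥ 1062 gives x ≥ 1062 − 414 − 312 = 336.
So 336 ≤ x < 726; integers 336 through 725: 390 values.

390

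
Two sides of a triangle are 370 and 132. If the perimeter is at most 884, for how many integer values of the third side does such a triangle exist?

144

Triangle inequality: 238 < x < 502. Perimeter ≤ 884 gives x ≤ 884 − 370 − 132 = 382.
So 238 < x ≤ 382; integers 239 through 382: 144 values.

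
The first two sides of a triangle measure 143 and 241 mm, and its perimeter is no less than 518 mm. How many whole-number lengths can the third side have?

Triangle inequality: 98 < x < 384. Perimeter ≥ 518 gives x ≥ 518 − 143 − 241 = 134.
So 134 ≤ x < 384; integers 134 through 383: 250 values.

250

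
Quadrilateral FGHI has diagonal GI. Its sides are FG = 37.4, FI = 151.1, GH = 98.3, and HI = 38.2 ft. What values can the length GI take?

From triangle FGI: |37.4 − 151.1| < GI < 37.4 + 151.1, i.e. 113.7 < GI < 188.5.
From triangle HGI: 60.1 < GI < 136.5.
Both must hold, so GI lies in the intersection.

113.7 < GI < 136.5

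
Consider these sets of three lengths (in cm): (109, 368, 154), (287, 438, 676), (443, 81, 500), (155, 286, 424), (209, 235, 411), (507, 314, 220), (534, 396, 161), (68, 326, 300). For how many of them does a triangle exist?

7

(109,154,368): 109+154 ≤ 368 → not valid
(287,438,676): 287+438 > 676 → valid
(81,443,500): 81+443 > 500 → valid
(155,286,424): 155+286 > 424 → valid
(209,235,411): 209+235 > 411 → valid
(220,314,507): 220+314 > 507 → valid
(161,396,534): 161+396 > 534 → valid
(68,300,326): 68+300 > 326 → valid
7 of the 8 triples form a triangle.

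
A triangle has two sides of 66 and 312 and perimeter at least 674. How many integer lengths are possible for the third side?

82

Triangle inequality: 246 < x < 378. Perimeter ≥ 674 gives x ≥ 674 − 66 − 312 = 296.
So 296 ≤ x < 378; integers 296 through 377: 82 values.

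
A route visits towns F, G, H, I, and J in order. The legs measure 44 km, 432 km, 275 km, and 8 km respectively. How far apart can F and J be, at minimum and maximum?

The maximum is all hops collinear in one direction: 44 + 432 + 275 + 8 = 759.
The longest hop is 432; the others sum to 327. Folding the others back against it leaves at least 432 − 327 = 105.

105 ≤ FJ ≤ 759 km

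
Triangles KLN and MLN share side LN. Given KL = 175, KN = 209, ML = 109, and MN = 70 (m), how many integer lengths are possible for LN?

From triangle KLN: 34 < LN < 384.
From triangle MLN: 39 < LN < 179.
Intersection: 39 < LN < 179, so integers 40 through 178: 139 values.

139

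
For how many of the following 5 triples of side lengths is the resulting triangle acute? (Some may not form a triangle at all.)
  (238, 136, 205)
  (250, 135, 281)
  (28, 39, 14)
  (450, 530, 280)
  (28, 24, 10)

(238,136,205): 136²+205² = 60521 > 56644 = 238² → acute
(250,135,281): 135²+250² = 80725 > 78961 = 281² → acute
(28,39,14): 14²+28² = 980 < 1521 = 39² → obtuse
(450,530,280): 280²+450² = 280900 = 530² → right
(28,24,10): 10²+24² = 676 < 784 = 28² → obtuse
2 of the 5 are acute.

2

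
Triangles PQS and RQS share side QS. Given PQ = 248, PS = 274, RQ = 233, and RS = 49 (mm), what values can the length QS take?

From triangle PQS: |248 − 274| < QS < 248 + 274, i.e. 26 < QS < 522.
From triangle RQS: 184 < QS < 282.
Both must hold, so QS lies in the intersection.

184 < QS < 282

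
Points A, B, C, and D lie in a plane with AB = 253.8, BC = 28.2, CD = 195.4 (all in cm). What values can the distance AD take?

30.2 ≤ AD ≤ 477.4 cm

The maximum is all hops collinear in one direction: 253.8 + 28.2 + 195.4 = 477.4.
The longest hop is 253.8; the others sum to 223.6. Folding the others back against it leaves at least 253.8 − 223.6 = 30.2.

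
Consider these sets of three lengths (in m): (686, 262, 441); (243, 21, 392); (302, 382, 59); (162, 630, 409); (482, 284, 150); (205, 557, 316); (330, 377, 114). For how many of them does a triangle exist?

(262,441,686): 262+441 > 686 → valid
(21,243,392): 21+243 ≤ 392 → not valid
(59,302,382): 59+302 ≤ 382 → not valid
(162,409,630): 162+409 ≤ 630 → not valid
(150,284,482): 150+284 ≤ 482 → not valid
(205,316,557): 205+316 ≤ 557 → not valid
(114,330,377): 114+330 > 377 → valid
2 of the 7 triples form a triangle.

2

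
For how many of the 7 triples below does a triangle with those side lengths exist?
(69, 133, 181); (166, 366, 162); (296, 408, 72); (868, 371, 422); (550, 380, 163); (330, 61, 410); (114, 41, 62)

1

(69,133,181): 69+133 > 181 → valid
(162,166,366): 162+166 ≤ 366 → not valid
(72,296,408): 72+296 ≤ 408 → not valid
(371,422,868): 371+422 ≤ 868 → not valid
(163,380,550): 163+380 ≤ 550 → not valid
(61,330,410): 61+330 ≤ 410 → not valid
(41,62,114): 41+62 ≤ 114 → not valid
1 of the 7 triples forms a triangle.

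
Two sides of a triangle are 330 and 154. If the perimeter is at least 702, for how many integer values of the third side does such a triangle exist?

Triangle inequality: 176 < x < 484. Perimeter ≥ 702 gives x ≥ 702 − 330 − 154 = 218.
So 218 ≤ x < 484; integers 218 through 483: 266 values.

266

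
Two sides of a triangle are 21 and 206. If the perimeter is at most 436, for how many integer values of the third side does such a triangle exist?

Triangle inequality: 185 < x < 227. Perimeter ≤ 436 gives x ≤ 436 − 21 − 206 = 209.
So 185 < x ≤ 209; integers 186 through 209: 24 values.

24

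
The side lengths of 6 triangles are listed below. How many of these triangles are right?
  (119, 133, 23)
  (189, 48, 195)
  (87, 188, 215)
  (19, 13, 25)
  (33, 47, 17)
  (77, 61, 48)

1

(119,133,23): 23²+119² = 14690 < 17689 = 133² → obtuse
(189,48,195): 48²+189² = 38025 = 195² → right
(87,188,215): 87²+188² = 42913 < 46225 = 215² → obtuse
(19,13,25): 13²+19² = 530 < 625 = 25² → obtuse
(33,47,17): 17²+33² = 1378 < 2209 = 47² → obtuse
(77,61,48): 48²+61² = 6025 > 5929 = 77² → acute
1 of the 6 is right.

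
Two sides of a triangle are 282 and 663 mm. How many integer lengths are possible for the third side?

563

The third side lies in the open interval (381, 945).
Integers from 382 to 944 inclusive: 944 − 382 + 1 = 563.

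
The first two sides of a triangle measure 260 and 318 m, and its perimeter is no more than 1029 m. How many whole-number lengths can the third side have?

393

Triangle inequality: 58 < x < 578. Perimeter ≤ 1029 gives x ≤ 1029 − 260 − 318 = 451.
So 58 < x ≤ 451; integers 59 through 451: 393 values.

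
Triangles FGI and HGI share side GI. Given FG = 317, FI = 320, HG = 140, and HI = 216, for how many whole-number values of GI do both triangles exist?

279

From triangle FGI: 3 < GI < 637.
From triangle HGI: 76 < GI < 356.
Intersection: 76 < GI < 356, so integers 77 through 355: 279 values.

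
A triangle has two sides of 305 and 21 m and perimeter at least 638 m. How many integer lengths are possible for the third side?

Triangle inequality: 284 < x < 326. Perimeter ≥ 638 gives x ≥ 638 − 305 − 21 = 312.
So 312 ≤ x < 326; integers 312 through 325: 14 values.

14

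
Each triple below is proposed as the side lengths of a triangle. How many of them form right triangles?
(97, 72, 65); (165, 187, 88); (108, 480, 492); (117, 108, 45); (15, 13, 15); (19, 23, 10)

(97,72,65): 65²+72² = 9409 = 97² → right
(165,187,88): 88²+165² = 34969 = 187² → right
(108,480,492): 108²+480² = 242064 = 492² → right
(117,108,45): 45²+108² = 13689 = 117² → right
(15,13,15): 13²+15² = 394 > 225 = 15² → acute
(19,23,10): 10²+19² = 461 < 529 = 23² → obtuse
4 of the 6 are right.

4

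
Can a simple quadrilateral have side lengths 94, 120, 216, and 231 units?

A quadrilateral exists iff every side is shorter than the sum of the others — equivalently, the longest side is less than the sum of the rest.
Longest side 231 < 430 (sum of the remaining 3), so yes.

Yes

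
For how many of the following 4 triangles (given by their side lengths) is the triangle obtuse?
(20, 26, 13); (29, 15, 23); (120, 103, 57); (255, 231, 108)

3

(20,26,13): 13²+20² = 569 < 676 = 26² → obtuse
(29,15,23): 15²+23² = 754 < 841 = 29² → obtuse
(120,103,57): 57²+103² = 13858 < 14400 = 120² → obtuse
(255,231,108): 108²+231² = 65025 = 255² → right
3 of the 4 are obtuse.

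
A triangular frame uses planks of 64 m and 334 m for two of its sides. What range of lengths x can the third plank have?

By the triangle inequality, x must be less than 64 + 334 = 398 and greater than |64 − 334| = 270.

270 < x < 398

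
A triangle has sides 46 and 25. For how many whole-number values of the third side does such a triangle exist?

49

The third side lies in the open interval (21, 71).
Integers from 22 to 70 inclusive: 70 − 22 + 1 = 49.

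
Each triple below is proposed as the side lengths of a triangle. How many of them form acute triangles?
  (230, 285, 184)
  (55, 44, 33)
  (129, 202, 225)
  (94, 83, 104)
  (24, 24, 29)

4

(230,285,184): 184²+230² = 86756 > 81225 = 285² → acute
(55,44,33): 33²+44² = 3025 = 55² → right
(129,202,225): 129²+202² = 57445 > 50625 = 225² → acute
(94,83,104): 83²+94² = 15725 > 10816 = 104² → acute
(24,24,29): 24²+24² = 1152 > 841 = 29² → acute
4 of the 5 are acute.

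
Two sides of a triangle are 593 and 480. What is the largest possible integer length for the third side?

1072

The third side must be strictly less than 593 + 480 = 1073.
The largest integer below 1073 is 1072.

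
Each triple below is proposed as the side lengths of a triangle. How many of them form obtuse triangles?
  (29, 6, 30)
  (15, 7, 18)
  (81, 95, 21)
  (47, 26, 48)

3

(29,6,30): 6²+29² = 877 < 900 = 30² → obtuse
(15,7,18): 7²+15² = 274 < 324 = 18² → obtuse
(81,95,21): 21²+81² = 7002 < 9025 = 95² → obtuse
(47,26,48): 26²+47² = 2885 > 2304 = 48² → acute
3 of the 4 are obtuse.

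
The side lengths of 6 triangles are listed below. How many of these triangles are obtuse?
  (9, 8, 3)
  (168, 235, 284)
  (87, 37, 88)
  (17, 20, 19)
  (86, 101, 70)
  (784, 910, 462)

1

(9,8,3): 3²+8² = 73 < 81 = 9² → obtuse
(168,235,284): 168²+235² = 83449 > 80656 = 284² → acute
(87,37,88): 37²+87² = 8938 > 7744 = 88² → acute
(17,20,19): 17²+19² = 650 > 400 = 20² → acute
(86,101,70): 70²+86² = 12296 > 10201 = 101² → acute
(784,910,462): 462²+784² = 828100 = 910² → right
1 of the 6 is obtuse.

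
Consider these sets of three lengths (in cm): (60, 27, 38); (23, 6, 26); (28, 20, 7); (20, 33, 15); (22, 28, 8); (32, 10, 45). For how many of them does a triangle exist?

(27,38,60): 27+38 > 60 → valid
(6,23,26): 6+23 > 26 → valid
(7,20,28): 7+20 ≤ 28 → not valid
(15,20,33): 15+20 > 33 → valid
(8,22,28): 8+22 > 28 → valid
(10,32,45): 10+32 ≤ 45 → not valid
4 of the 6 triples form a triangle.

4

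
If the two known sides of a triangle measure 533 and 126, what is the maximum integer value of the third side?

The third side must be strictly less than 533 + 126 = 659.
The largest integer below 659 is 658.

658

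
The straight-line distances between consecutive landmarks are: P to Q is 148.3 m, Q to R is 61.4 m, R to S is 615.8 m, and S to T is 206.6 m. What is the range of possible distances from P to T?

The maximum is all hops collinear in one direction: 148.3 + 61.4 + 615.8 + 206.6 = 1032.1.
The longest hop is 615.8; the others sum to 416.3. Folding the others back against it leaves at least 615.8 − 416.3 = 199.5.

199.5 ≤ PT ≤ 1032.1 m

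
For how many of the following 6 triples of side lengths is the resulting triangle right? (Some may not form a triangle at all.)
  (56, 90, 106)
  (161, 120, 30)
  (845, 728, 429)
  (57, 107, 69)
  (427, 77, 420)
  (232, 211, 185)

(56,90,106): 56²+90² = 11236 = 106² → right
(161,120,30): 30+120 ≤ 161, not a triangle
(845,728,429): 429²+728² = 714025 = 845² → right
(57,107,69): 57²+69² = 8010 < 11449 = 107² → obtuse
(427,77,420): 77²+420² = 182329 = 427² → right
(232,211,185): 185²+211² = 78746 > 53824 = 232² → acute
3 of the 6 are right.

3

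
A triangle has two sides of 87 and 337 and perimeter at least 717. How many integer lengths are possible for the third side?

131

Triangle inequality: 250 < x < 424. Perimeter ≥ 717 gives x ≥ 717 − 87 − 337 = 293.
So 293 ≤ x < 424; integers 293 through 423: 131 values.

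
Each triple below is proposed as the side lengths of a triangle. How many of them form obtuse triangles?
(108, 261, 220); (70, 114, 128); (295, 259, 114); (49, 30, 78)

(108,261,220): 108²+220² = 60064 < 68121 = 261² → obtuse
(70,114,128): 70²+114² = 17896 > 16384 = 128² → acute
(295,259,114): 114²+259² = 80077 < 87025 = 295² → obtuse
(49,30,78): 30²+49² = 3301 < 6084 = 78² → obtuse
3 of the 4 are obtuse.

3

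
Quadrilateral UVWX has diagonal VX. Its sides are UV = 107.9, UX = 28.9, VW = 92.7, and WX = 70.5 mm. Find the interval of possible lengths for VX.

From triangle UVX: |107.9 − 28.9| < VX < 107.9 + 28.9, i.e. 79.0 < VX < 136.8.
From triangle WVX: 22.2 < VX < 163.2.
Both must hold, so VX lies in the intersection.

79.0 < VX < 136.8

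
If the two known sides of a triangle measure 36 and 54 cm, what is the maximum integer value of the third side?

The third side must be strictly less than 36 + 54 = 90.
The largest integer below 90 is 89.

89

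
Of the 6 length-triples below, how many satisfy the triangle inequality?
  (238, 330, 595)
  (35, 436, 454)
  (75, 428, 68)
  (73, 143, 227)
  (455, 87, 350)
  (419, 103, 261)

(238,330,595): 238+330 ≤ 595 → not valid
(35,436,454): 35+436 > 454 → valid
(68,75,428): 68+75 ≤ 428 → not valid
(73,143,227): 73+143 ≤ 227 → not valid
(87,350,455): 87+350 ≤ 455 → not valid
(103,261,419): 103+261 ≤ 419 → not valid
1 of the 6 triples forms a triangle.

1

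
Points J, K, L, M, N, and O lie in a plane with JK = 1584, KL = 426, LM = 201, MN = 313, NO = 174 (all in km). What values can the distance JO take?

The maximum is all hops collinear in one direction: 1584 + 426 + 201 + 313 + 174 = 2698.
The longest hop is 1584; the others sum to 1114. Folding the others back against it leaves at least 1584 − 1114 = 470.

470 ≤ JO ≤ 2698 km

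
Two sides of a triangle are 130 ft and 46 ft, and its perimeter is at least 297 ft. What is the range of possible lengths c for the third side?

121 ≤ c < 176

Triangle inequality alone gives 84 < c < 176.
The perimeter condition gives c ≥ 297 − 130 − 46 = 121.
Intersecting the two: 121 ≤ c < 176.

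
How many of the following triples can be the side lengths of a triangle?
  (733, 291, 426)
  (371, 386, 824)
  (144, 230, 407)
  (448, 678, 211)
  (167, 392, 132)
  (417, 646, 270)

1

(291,426,733): 291+426 ≤ 733 → not valid
(371,386,824): 371+386 ≤ 824 → not valid
(144,230,407): 144+230 ≤ 407 → not valid
(211,448,678): 211+448 ≤ 678 → not valid
(132,167,392): 132+167 ≤ 392 → not valid
(270,417,646): 270+417 > 646 → valid
1 of the 6 triples forms a triangle.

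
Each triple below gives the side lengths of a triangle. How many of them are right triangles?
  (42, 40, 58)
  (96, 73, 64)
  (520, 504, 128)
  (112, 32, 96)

(42,40,58): 40²+42² = 3364 = 58² → right
(96,73,64): 64²+73² = 9425 > 9216 = 96² → acute
(520,504,128): 128²+504² = 270400 = 520² → right
(112,32,96): 32²+96² = 10240 < 12544 = 112² → obtuse
2 of the 4 are right.

2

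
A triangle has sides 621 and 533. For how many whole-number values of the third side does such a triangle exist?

1065

The third side lies in the open interval (88, 1154).
Integers from 89 to 1153 inclusive: 1153 − 89 + 1 = 1065.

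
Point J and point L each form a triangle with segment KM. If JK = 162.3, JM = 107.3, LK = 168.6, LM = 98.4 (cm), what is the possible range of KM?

70.2 < KM < 267.0

From triangle JKM: |162.3 − 107.3| < KM < 162.3 + 107.3, i.e. 55.0 < KM < 269.6.
From triangle LKM: 70.2 < KM < 267.0.
Both must hold, so KM lies in the intersection.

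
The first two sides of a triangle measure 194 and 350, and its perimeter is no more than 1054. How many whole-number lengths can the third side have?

Triangle inequality: 156 < x < 544. Perimeter ≤ 1054 gives x ≤ 1054 − 194 − 350 = 510.
So 156 < x ≤ 510; integers 157 through 510: 354 values.

354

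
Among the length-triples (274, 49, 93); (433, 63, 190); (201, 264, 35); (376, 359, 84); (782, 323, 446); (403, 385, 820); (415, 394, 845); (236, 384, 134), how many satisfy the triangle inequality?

1

(49,93,274): 49+93 ≤ 274 → not valid
(63,190,433): 63+190 ≤ 433 → not valid
(35,201,264): 35+201 ≤ 264 → not valid
(84,359,376): 84+359 > 376 → valid
(323,446,782): 323+446 ≤ 782 → not valid
(385,403,820): 385+403 ≤ 820 → not valid
(394,415,845): 394+415 ≤ 845 → not valid
(134,236,384): 134+236 ≤ 384 → not valid
1 of the 8 triples forms a triangle.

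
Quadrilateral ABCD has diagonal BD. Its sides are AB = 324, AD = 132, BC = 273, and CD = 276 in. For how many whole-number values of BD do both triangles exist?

From triangle ABD: 192 < BD < 456.
From triangle CBD: 3 < BD < 549.
Intersection: 192 < BD < 456, so integers 193 through 455: 263 values.

263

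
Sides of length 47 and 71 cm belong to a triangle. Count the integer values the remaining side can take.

93

The third side lies in the open interval (24, 118).
Integers from 25 to 117 inclusive: 117 − 25 + 1 = 93.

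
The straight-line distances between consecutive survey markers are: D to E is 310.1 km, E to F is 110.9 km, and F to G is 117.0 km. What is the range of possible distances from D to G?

The maximum is all hops collinear in one direction: 310.1 + 110.9 + 117.0 = 538.0.
The longest hop is 310.1; the others sum to 227.9. Folding the others back against it leaves at least 310.1 − 227.9 = 82.2.

82.2 ≤ DG ≤ 538.0 km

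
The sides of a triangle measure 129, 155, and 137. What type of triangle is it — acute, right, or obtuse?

Compare the square of the longest side to the sum of squares of the other two: 129² + 137² = 35410 > 24025 = 155².

acute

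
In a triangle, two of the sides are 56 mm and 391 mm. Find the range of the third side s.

By the triangle inequality, s must be less than 56 + 391 = 447 and greater than |56 − 391| = 335.

335 < s < 447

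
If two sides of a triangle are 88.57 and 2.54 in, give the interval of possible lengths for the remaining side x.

86.03 < x < 91.11 (in)

By the triangle inequality, x must be less than 88.57 + 2.54 = 91.11 and greater than |88.57 − 2.54| = 86.03.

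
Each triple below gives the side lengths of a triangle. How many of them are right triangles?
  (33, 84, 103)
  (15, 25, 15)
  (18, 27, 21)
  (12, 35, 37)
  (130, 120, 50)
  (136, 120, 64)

3

(33,84,103): 33²+84² = 8145 < 10609 = 103² → obtuse
(15,25,15): 15²+15² = 450 < 625 = 25² → obtuse
(18,27,21): 18²+21² = 765 > 729 = 27² → acute
(12,35,37): 12²+35² = 1369 = 37² → right
(130,120,50): 50²+120² = 16900 = 130² → right
(136,120,64): 64²+120² = 18496 = 136² → right
3 of the 6 are right.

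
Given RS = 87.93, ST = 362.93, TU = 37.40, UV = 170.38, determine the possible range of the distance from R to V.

67.22 ≤ RV ≤ 658.64

The maximum is all hops collinear in one direction: 87.93 + 362.93 + 37.40 + 170.38 = 658.64.
The longest hop is 362.93; the others sum to 295.71. Folding the others back against it leaves at least 362.93 − 295.71 = 67.22.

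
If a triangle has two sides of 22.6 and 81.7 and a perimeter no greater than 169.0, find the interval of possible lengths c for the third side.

Triangle inequality alone gives 59.1 < c < 104.3.
The perimeter condition gives c ≤ 169.0 − 22.6 − 81.7 = 64.7.
Intersecting the two: 59.1 < c ≤ 64.7.

59.1 < c ≤ 64.7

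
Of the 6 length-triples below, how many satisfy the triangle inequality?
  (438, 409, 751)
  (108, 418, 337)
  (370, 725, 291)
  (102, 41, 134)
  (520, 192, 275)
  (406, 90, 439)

4

(409,438,751): 409+438 > 751 → valid
(108,337,418): 108+337 > 418 → valid
(291,370,725): 291+370 ≤ 725 → not valid
(41,102,134): 41+102 > 134 → valid
(192,275,520): 192+275 ≤ 520 → not valid
(90,406,439): 90+406 > 439 → valid
4 of the 6 triples form a triangle.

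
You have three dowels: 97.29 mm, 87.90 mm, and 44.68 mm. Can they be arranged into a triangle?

Yes

The longest side is 97.29, and the other two sum to 132.58.
Since 132.58 > 97.29, the triangle inequality holds.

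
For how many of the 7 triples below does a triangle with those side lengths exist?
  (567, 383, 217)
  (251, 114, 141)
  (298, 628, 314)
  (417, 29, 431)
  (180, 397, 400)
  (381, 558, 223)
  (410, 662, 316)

(217,383,567): 217+383 > 567 → valid
(114,141,251): 114+141 > 251 → valid
(298,314,628): 298+314 ≤ 628 → not valid
(29,417,431): 29+417 > 431 → valid
(180,397,400): 180+397 > 400 → valid
(223,381,558): 223+381 > 558 → valid
(316,410,662): 316+410 > 662 → valid
6 of the 7 triples form a triangle.

6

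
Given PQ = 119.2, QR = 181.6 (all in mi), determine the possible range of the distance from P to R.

62.4 ≤ PR ≤ 300.8 mi

By the triangle inequality, |119.2 − 181.6| ≤ PR ≤ 119.2 + 181.6.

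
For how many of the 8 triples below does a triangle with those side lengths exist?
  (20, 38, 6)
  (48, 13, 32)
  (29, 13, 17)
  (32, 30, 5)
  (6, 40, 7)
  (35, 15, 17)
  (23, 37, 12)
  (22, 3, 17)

2

(6,20,38): 6+20 ≤ 38 → not valid
(13,32,48): 13+32 ≤ 48 → not valid
(13,17,29): 13+17 > 29 → valid
(5,30,32): 5+30 > 32 → valid
(6,7,40): 6+7 ≤ 40 → not valid
(15,17,35): 15+17 ≤ 35 → not valid
(12,23,37): 12+23 ≤ 37 → not valid
(3,17,22): 3+17 ≤ 22 → not valid
2 of the 8 triples form a triangle.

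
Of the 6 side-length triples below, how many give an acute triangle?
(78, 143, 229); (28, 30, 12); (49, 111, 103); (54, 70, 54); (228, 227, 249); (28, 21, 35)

(78,143,229): 78+143 ≤ 229, not a triangle
(28,30,12): 12²+28² = 928 > 900 = 30² → acute
(49,111,103): 49²+103² = 13010 > 12321 = 111² → acute
(54,70,54): 54²+54² = 5832 > 4900 = 70² → acute
(228,227,249): 227²+228² = 103513 > 62001 = 249² → acute
(28,21,35): 21²+28² = 1225 = 35² → right
4 of the 6 are acute.

4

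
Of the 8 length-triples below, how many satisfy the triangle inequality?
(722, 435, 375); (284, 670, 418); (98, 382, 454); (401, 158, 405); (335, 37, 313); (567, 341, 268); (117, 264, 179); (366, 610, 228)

(375,435,722): 375+435 > 722 → valid
(284,418,670): 284+418 > 670 → valid
(98,382,454): 98+382 > 454 → valid
(158,401,405): 158+401 > 405 → valid
(37,313,335): 37+313 > 335 → valid
(268,341,567): 268+341 > 567 → valid
(117,179,264): 117+179 > 264 → valid
(228,366,610): 228+366 ≤ 610 → not valid
7 of the 8 triples form a triangle.

7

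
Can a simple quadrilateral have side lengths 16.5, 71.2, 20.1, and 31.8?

No

For a quadrilateral, each side must be shorter than the sum of the others.
Here the longest side is 71.2, but the remaining 3 sides sum to only 68.4.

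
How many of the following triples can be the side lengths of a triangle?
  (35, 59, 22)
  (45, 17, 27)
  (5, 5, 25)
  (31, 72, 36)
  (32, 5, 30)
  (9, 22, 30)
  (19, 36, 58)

(22,35,59): 22+35 ≤ 59 → not valid
(17,27,45): 17+27 ≤ 45 → not valid
(5,5,25): 5+5 ≤ 25 → not valid
(31,36,72): 31+36 ≤ 72 → not valid
(5,30,32): 5+30 > 32 → valid
(9,22,30): 9+22 > 30 → valid
(19,36,58): 19+36 ≤ 58 → not valid
2 of the 7 triples form a triangle.

2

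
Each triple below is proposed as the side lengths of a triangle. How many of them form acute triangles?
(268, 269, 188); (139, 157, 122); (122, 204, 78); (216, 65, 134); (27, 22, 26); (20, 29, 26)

(268,269,188): 188²+268² = 107168 > 72361 = 269² → acute
(139,157,122): 122²+139² = 34205 > 24649 = 157² → acute
(122,204,78): 78+122 ≤ 204, not a triangle
(216,65,134): 65+134 ≤ 216, not a triangle
(27,22,26): 22²+26² = 1160 > 729 = 27² → acute
(20,29,26): 20²+26² = 1076 > 841 = 29² → acute
4 of the 6 are acute.

4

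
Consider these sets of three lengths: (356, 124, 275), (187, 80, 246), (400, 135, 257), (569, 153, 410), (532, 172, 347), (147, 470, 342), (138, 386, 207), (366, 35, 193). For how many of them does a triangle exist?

3

(124,275,356): 124+275 > 356 → valid
(80,187,246): 80+187 > 246 → valid
(135,257,400): 135+257 ≤ 400 → not valid
(153,410,569): 153+410 ≤ 569 → not valid
(172,347,532): 172+347 ≤ 532 → not valid
(147,342,470): 147+342 > 470 → valid
(138,207,386): 138+207 ≤ 386 → not valid
(35,193,366): 35+193 ≤ 366 → not valid
3 of the 8 triples form a triangle.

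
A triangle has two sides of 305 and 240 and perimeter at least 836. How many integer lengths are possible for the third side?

Triangle inequality: 65 < x < 545. Perimeter ≥ 836 gives x ≥ 836 − 305 − 240 = 291.
So 291 ≤ x < 545; integers 291 through 544: 254 values.

254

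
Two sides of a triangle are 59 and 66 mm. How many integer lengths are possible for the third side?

The third side lies in the open interval (7, 125).
Integers from 8 to 124 inclusive: 124 − 8 + 1 = 117.

117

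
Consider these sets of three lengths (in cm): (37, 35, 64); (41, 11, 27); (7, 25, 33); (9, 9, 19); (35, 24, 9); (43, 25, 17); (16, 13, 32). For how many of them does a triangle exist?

1

(35,37,64): 35+37 > 64 → valid
(11,27,41): 11+27 ≤ 41 → not valid
(7,25,33): 7+25 ≤ 33 → not valid
(9,9,19): 9+9 ≤ 19 → not valid
(9,24,35): 9+24 ≤ 35 → not valid
(17,25,43): 17+25 ≤ 43 → not valid
(13,16,32): 13+16 ≤ 32 → not valid
1 of the 7 triples forms a triangle.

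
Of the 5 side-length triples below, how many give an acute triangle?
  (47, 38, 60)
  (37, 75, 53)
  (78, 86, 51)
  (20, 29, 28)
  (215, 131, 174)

4

(47,38,60): 38²+47² = 3653 > 3600 = 60² → acute
(37,75,53): 37²+53² = 4178 < 5625 = 75² → obtuse
(78,86,51): 51²+78² = 8685 > 7396 = 86² → acute
(20,29,28): 20²+28² = 1184 > 841 = 29² → acute
(215,131,174): 131²+174² = 47437 > 46225 = 215² → acute
4 of the 5 are acute.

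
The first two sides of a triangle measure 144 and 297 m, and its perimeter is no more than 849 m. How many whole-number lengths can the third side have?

Triangle inequality: 153 < x < 441. Perimeter ≤ 849 gives x ≤ 849 − 144 − 297 = 408.
So 153 < x ≤ 408; integers 154 through 408: 255 values.

255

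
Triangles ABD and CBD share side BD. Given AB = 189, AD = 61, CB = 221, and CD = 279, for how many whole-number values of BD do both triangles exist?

121

From triangle ABD: 128 < BD < 250.
From triangle CBD: 58 < BD < 500.
Intersection: 128 < BD < 250, so integers 129 through 249: 121 values.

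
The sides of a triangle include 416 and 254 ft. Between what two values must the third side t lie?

By the triangle inequality, t must be less than 416 + 254 = 670 and greater than |416 − 254| = 162.

162 < t < 670 (ft)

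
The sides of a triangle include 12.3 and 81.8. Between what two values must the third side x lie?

By the triangle inequality, x must be less than 12.3 + 81.8 = 94.1 and greater than |12.3 − 81.8| = 69.5.

69.5 < x < 94.1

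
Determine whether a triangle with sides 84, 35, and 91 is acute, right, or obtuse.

right

Compare the square of the longest side to the sum of squares of the other two: 35² + 84² = 8281 = 91².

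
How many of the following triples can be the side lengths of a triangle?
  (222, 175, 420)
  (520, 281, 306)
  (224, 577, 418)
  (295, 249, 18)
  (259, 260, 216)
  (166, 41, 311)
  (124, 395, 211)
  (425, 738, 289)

(175,222,420): 175+222 ≤ 420 → not valid
(281,306,520): 281+306 > 520 → valid
(224,418,577): 224+418 > 577 → valid
(18,249,295): 18+249 ≤ 295 → not valid
(216,259,260): 216+259 > 260 → valid
(41,166,311): 41+166 ≤ 311 → not valid
(124,211,395): 124+211 ≤ 395 → not valid
(289,425,738): 289+425 ≤ 738 → not valid
3 of the 8 triples form a triangle.

3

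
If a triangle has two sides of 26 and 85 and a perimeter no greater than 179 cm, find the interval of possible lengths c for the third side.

Triangle inequality alone gives 59 < c < 111.
The perimeter condition gives c ≤ 179 − 26 − 85 = 68.
Intersecting the two: 59 < c ≤ 68.

59 < c ≤ 68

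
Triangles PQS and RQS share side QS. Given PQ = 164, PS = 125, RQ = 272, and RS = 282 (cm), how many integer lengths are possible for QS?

From triangle PQS: 39 < QS < 289.
From triangle RQS: 10 < QS < 554.
Intersection: 39 < QS < 289, so integers 40 through 288: 249 values.

249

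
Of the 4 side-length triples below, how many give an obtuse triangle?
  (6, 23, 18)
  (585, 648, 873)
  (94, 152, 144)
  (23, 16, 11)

2

(6,23,18): 6²+18² = 360 < 529 = 23² → obtuse
(585,648,873): 585²+648² = 762129 = 873² → right
(94,152,144): 94²+144² = 29572 > 23104 = 152² → acute
(23,16,11): 11²+16² = 377 < 529 = 23² → obtuse
2 of the 4 are obtuse.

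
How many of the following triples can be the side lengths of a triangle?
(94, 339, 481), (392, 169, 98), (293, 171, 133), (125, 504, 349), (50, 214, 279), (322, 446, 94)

1

(94,339,481): 94+339 ≤ 481 → not valid
(98,169,392): 98+169 ≤ 392 → not valid
(133,171,293): 133+171 > 293 → valid
(125,349,504): 125+349 ≤ 504 → not valid
(50,214,279): 50+214 ≤ 279 → not valid
(94,322,446): 94+322 ≤ 446 → not valid
1 of the 6 triples forms a triangle.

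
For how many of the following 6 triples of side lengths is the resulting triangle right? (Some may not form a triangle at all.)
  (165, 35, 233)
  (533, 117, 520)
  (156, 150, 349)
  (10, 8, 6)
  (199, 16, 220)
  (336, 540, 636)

(165,35,233): 35+165 ≤ 233, not a triangle
(533,117,520): 117²+520² = 284089 = 533² → right
(156,150,349): 150+156 ≤ 349, not a triangle
(10,8,6): 6²+8² = 100 = 10² → right
(199,16,220): 16+199 ≤ 220, not a triangle
(336,540,636): 336²+540² = 404496 = 636² → right
3 of the 6 are right.

3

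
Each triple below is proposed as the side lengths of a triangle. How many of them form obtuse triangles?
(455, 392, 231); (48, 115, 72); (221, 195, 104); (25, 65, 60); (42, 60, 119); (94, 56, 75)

(455,392,231): 231²+392² = 207025 = 455² → right
(48,115,72): 48²+72² = 7488 < 13225 = 115² → obtuse
(221,195,104): 104²+195² = 48841 = 221² → right
(25,65,60): 25²+60² = 4225 = 65² → right
(42,60,119): 42+60 ≤ 119, not a triangle
(94,56,75): 56²+75² = 8761 < 8836 = 94² → obtuse
2 of the 6 are obtuse.

2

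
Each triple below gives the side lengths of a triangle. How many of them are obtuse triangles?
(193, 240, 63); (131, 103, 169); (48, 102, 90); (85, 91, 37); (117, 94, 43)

3

(193,240,63): 63²+193² = 41218 < 57600 = 240² → obtuse
(131,103,169): 103²+131² = 27770 < 28561 = 169² → obtuse
(48,102,90): 48²+90² = 10404 = 102² → right
(85,91,37): 37²+85² = 8594 > 8281 = 91² → acute
(117,94,43): 43²+94² = 10685 < 13689 = 117² → obtuse
3 of the 5 are obtuse.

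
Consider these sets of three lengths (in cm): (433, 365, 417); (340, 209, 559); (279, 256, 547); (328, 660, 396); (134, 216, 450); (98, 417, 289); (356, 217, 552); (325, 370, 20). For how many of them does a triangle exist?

(365,417,433): 365+417 > 433 → valid
(209,340,559): 209+340 ≤ 559 → not valid
(256,279,547): 256+279 ≤ 547 → not valid
(328,396,660): 328+396 > 660 → valid
(134,216,450): 134+216 ≤ 450 → not valid
(98,289,417): 98+289 ≤ 417 → not valid
(217,356,552): 217+356 > 552 → valid
(20,325,370): 20+325 ≤ 370 → not valid
3 of the 8 triples form a triangle.

3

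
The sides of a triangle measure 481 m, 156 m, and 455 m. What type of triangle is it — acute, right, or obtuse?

Compare the square of the longest side to the sum of squares of the other two: 156² + 455² = 231361 = 481².

right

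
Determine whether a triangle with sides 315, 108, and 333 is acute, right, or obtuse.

Compare the square of the longest side to the sum of squares of the other two: 108² + 315² = 110889 = 333².

right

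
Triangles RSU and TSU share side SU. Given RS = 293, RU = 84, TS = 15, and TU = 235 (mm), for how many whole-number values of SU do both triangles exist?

From triangle RSU: 209 < SU < 377.
From triangle TSU: 220 < SU < 250.
Intersection: 220 < SU < 250, so integers 221 through 249: 29 values.

29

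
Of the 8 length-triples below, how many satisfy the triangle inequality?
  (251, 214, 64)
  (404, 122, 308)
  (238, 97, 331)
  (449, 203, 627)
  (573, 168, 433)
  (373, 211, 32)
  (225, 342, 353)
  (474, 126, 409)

(64,214,251): 64+214 > 251 → valid
(122,308,404): 122+308 > 404 → valid
(97,238,331): 97+238 > 331 → valid
(203,449,627): 203+449 > 627 → valid
(168,433,573): 168+433 > 573 → valid
(32,211,373): 32+211 ≤ 373 → not valid
(225,342,353): 225+342 > 353 → valid
(126,409,474): 126+409 > 474 → valid
7 of the 8 triples form a triangle.

7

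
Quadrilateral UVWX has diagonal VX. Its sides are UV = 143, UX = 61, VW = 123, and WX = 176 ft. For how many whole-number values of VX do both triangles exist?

From triangle UVX: 82 < VX < 204.
From triangle WVX: 53 < VX < 299.
Intersection: 82 < VX < 204, so integers 83 through 203: 121 values.

121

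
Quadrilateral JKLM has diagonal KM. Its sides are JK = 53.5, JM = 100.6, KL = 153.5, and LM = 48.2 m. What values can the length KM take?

From triangle JKM: |53.5 − 100.6| < KM < 53.5 + 100.6, i.e. 47.1 < KM < 154.1.
From triangle LKM: 105.3 < KM < 201.7.
Both must hold, so KM lies in the intersection.

105.3 < KM < 154.1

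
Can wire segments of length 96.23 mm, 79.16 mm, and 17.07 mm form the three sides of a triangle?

The two shorter sides sum to 96.23, exactly equal to the longest side 96.23.
That gives only a degenerate (flat) triangle — the inequality must be strict.

No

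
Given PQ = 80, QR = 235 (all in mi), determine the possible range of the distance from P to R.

By the triangle inequality, |80 − 235| ≤ PR ≤ 80 + 235.

155 ≤ PR ≤ 315 mi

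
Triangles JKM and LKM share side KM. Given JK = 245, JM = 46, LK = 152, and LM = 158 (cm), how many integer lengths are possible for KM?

91

From triangle JKM: 199 < KM < 291.
From triangle LKM: 6 < KM < 310.
Intersection: 199 < KM < 291, so integers 200 through 290: 91 values.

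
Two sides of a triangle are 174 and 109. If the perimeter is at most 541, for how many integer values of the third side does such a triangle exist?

Triangle inequality: 65 < x < 283. Perimeter ≤ 541 gives x ≤ 541 − 174 − 109 = 258.
So 65 < x ≤ 258; integers 66 through 258: 193 values.

193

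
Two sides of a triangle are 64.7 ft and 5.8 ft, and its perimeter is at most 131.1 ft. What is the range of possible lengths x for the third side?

58.9 < x ≤ 60.6

Triangle inequality alone gives 58.9 < x < 70.5.
The perimeter condition gives x ≤ 131.1 − 64.7 − 5.8 = 60.6.
Intersecting the two: 58.9 < x ≤ 60.6.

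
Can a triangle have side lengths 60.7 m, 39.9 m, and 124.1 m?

The longest side is 124.1, but the other two sum to only 100.6.
100.6 < 124.1, so the triangle inequality fails.

No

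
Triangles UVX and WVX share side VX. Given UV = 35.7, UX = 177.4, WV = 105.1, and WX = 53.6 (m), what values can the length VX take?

From triangle UVX: |35.7 − 177.4| < VX < 35.7 + 177.4, i.e. 141.7 < VX < 213.1.
From triangle WVX: 51.5 < VX < 158.7.
Both must hold, so VX lies in the intersection.

141.7 < VX < 158.7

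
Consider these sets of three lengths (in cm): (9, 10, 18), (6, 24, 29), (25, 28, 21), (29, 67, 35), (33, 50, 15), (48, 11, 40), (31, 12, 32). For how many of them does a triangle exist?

5

(9,10,18): 9+10 > 18 → valid
(6,24,29): 6+24 > 29 → valid
(21,25,28): 21+25 > 28 → valid
(29,35,67): 29+35 ≤ 67 → not valid
(15,33,50): 15+33 ≤ 50 → not valid
(11,40,48): 11+40 > 48 → valid
(12,31,32): 12+31 > 32 → valid
5 of the 7 triples form a triangle.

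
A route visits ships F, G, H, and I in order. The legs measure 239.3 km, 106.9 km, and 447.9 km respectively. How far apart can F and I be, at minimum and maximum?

The maximum is all hops collinear in one direction: 239.3 + 106.9 + 447.9 = 794.1.
The longest hop is 447.9; the others sum to 346.2. Folding the others back against it leaves at least 447.9 − 346.2 = 101.7.

101.7 ≤ FI ≤ 794.1 km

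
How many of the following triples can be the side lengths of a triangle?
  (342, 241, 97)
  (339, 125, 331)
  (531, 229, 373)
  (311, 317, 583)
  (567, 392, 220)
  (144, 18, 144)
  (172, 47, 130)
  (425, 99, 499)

7

(97,241,342): 97+241 ≤ 342 → not valid
(125,331,339): 125+331 > 339 → valid
(229,373,531): 229+373 > 531 → valid
(311,317,583): 311+317 > 583 → valid
(220,392,567): 220+392 > 567 → valid
(18,144,144): 18+144 > 144 → valid
(47,130,172): 47+130 > 172 → valid
(99,425,499): 99+425 > 499 → valid
7 of the 8 triples form a triangle.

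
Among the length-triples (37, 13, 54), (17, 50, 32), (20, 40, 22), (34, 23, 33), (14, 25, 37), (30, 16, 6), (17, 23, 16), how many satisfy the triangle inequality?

(13,37,54): 13+37 ≤ 54 → not valid
(17,32,50): 17+32 ≤ 50 → not valid
(20,22,40): 20+22 > 40 → valid
(23,33,34): 23+33 > 34 → valid
(14,25,37): 14+25 > 37 → valid
(6,16,30): 6+16 ≤ 30 → not valid
(16,17,23): 16+17 > 23 → valid
4 of the 7 triples form a triangle.

4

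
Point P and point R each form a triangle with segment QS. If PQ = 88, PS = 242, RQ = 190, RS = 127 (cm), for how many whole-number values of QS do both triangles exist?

162

From triangle PQS: 154 < QS < 330.
From triangle RQS: 63 < QS < 317.
Intersection: 154 < QS < 317, so integers 155 through 316: 162 values.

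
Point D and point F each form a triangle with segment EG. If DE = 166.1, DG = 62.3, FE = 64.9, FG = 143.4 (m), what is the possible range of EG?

From triangle DEG: |166.1 − 62.3| < EG < 166.1 + 62.3, i.e. 103.8 < EG < 228.4.
From triangle FEG: 78.5 < EG < 208.3.
Both must hold, so EG lies in the intersection.

103.8 < EG < 208.3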